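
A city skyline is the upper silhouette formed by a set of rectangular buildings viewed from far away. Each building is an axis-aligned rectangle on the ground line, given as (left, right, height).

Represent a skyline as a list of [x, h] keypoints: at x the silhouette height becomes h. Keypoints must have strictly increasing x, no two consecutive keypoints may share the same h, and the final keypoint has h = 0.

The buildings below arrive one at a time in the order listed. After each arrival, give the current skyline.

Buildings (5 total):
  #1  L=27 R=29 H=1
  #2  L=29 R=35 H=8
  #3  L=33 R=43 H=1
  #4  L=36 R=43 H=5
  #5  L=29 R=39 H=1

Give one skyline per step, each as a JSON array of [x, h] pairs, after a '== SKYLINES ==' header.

== SKYLINES ==
[[27,1],[29,0]]
[[27,1],[29,8],[35,0]]
[[27,1],[29,8],[35,1],[43,0]]
[[27,1],[29,8],[35,1],[36,5],[43,0]]
[[27,1],[29,8],[35,1],[36,5],[43,0]]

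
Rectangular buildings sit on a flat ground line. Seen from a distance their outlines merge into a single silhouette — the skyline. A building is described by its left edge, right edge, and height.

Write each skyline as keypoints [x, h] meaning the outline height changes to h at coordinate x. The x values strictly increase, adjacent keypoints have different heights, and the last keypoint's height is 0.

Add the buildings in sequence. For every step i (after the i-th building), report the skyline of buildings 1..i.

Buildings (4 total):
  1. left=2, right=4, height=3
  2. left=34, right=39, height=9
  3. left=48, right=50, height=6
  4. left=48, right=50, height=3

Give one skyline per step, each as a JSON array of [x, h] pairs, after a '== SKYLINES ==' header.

== SKYLINES ==
[[2,3],[4,0]]
[[2,3],[4,0],[34,9],[39,0]]
[[2,3],[4,0],[34,9],[39,0],[48,6],[50,0]]
[[2,3],[4,0],[34,9],[39,0],[48,6],[50,0]]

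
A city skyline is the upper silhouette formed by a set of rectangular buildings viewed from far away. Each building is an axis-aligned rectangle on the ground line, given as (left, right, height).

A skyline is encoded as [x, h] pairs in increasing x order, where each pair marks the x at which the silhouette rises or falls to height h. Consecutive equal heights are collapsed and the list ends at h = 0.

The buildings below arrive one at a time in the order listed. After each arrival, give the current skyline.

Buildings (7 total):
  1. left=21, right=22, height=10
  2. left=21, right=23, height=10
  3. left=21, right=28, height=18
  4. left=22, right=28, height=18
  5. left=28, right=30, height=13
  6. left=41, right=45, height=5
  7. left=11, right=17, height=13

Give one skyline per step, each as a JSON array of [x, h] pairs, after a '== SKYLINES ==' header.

== SKYLINES ==
[[21,10],[22,0]]
[[21,10],[23,0]]
[[21,18],[28,0]]
[[21,18],[28,0]]
[[21,18],[28,13],[30,0]]
[[21,18],[28,13],[30,0],[41,5],[45,0]]
[[11,13],[17,0],[21,18],[28,13],[30,0],[41,5],[45,0]]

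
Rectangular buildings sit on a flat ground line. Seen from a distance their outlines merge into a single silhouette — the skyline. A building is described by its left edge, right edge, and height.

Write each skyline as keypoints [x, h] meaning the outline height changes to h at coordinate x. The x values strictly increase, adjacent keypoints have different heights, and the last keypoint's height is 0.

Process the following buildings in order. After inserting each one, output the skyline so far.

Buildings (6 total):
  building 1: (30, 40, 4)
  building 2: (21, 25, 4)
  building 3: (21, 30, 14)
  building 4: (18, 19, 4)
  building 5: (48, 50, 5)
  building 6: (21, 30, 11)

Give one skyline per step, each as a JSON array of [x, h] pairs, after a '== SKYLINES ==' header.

== SKYLINES ==
[[30,4],[40,0]]
[[21,4],[25,0],[30,4],[40,0]]
[[21,14],[30,4],[40,0]]
[[18,4],[19,0],[21,14],[30,4],[40,0]]
[[18,4],[19,0],[21,14],[30,4],[40,0],[48,5],[50,0]]
[[18,4],[19,0],[21,14],[30,4],[40,0],[48,5],[50,0]]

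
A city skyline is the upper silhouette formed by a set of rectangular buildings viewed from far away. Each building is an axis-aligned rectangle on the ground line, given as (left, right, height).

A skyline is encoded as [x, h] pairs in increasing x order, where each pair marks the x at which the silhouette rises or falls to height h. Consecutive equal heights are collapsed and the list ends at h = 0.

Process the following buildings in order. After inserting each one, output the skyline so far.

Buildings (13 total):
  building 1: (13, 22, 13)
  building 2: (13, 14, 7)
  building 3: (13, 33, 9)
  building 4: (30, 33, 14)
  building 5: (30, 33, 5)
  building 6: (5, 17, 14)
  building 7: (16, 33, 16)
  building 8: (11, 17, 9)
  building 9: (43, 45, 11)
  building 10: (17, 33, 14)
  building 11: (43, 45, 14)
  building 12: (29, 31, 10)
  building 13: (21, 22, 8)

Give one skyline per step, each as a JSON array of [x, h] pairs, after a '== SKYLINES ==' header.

== SKYLINES ==
[[13,13],[22,0]]
[[13,13],[22,0]]
[[13,13],[22,9],[33,0]]
[[13,13],[22,9],[30,14],[33,0]]
[[13,13],[22,9],[30,14],[33,0]]
[[5,14],[17,13],[22,9],[30,14],[33,0]]
[[5,14],[16,16],[33,0]]
[[5,14],[16,16],[33,0]]
[[5,14],[16,16],[33,0],[43,11],[45,0]]
[[5,14],[16,16],[33,0],[43,11],[45,0]]
[[5,14],[16,16],[33,0],[43,14],[45,0]]
[[5,14],[16,16],[33,0],[43,14],[45,0]]
[[5,14],[16,16],[33,0],[43,14],[45,0]]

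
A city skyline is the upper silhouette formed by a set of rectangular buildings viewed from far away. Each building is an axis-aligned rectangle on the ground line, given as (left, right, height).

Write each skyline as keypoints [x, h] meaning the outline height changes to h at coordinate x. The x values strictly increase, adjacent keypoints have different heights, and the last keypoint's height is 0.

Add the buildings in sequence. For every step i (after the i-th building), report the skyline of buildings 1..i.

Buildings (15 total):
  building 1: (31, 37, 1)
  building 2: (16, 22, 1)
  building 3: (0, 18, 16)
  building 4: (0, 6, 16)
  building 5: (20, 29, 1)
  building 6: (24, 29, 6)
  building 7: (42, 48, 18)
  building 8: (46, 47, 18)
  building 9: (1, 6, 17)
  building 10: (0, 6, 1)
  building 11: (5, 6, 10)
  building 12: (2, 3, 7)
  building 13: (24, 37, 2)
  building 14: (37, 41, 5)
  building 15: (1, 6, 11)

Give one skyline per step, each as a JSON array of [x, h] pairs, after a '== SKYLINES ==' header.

== SKYLINES ==
[[31,1],[37,0]]
[[16,1],[22,0],[31,1],[37,0]]
[[0,16],[18,1],[22,0],[31,1],[37,0]]
[[0,16],[18,1],[22,0],[31,1],[37,0]]
[[0,16],[18,1],[29,0],[31,1],[37,0]]
[[0,16],[18,1],[24,6],[29,0],[31,1],[37,0]]
[[0,16],[18,1],[24,6],[29,0],[31,1],[37,0],[42,18],[48,0]]
[[0,16],[18,1],[24,6],[29,0],[31,1],[37,0],[42,18],[48,0]]
[[0,16],[1,17],[6,16],[18,1],[24,6],[29,0],[31,1],[37,0],[42,18],[48,0]]
[[0,16],[1,17],[6,16],[18,1],[24,6],[29,0],[31,1],[37,0],[42,18],[48,0]]
[[0,16],[1,17],[6,16],[18,1],[24,6],[29,0],[31,1],[37,0],[42,18],[48,0]]
[[0,16],[1,17],[6,16],[18,1],[24,6],[29,0],[31,1],[37,0],[42,18],[48,0]]
[[0,16],[1,17],[6,16],[18,1],[24,6],[29,2],[37,0],[42,18],[48,0]]
[[0,16],[1,17],[6,16],[18,1],[24,6],[29,2],[37,5],[41,0],[42,18],[48,0]]
[[0,16],[1,17],[6,16],[18,1],[24,6],[29,2],[37,5],[41,0],[42,18],[48,0]]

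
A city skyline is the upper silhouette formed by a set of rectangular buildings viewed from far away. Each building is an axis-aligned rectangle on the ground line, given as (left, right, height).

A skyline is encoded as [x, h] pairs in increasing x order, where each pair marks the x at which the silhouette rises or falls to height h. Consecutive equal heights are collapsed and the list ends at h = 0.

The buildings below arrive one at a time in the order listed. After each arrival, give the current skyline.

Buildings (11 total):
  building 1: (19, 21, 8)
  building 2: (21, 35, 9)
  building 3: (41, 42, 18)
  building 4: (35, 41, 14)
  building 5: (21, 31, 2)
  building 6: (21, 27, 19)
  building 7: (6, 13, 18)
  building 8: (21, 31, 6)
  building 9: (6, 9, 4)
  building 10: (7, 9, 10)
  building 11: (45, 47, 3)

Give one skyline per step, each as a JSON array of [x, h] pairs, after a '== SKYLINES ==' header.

== SKYLINES ==
[[19,8],[21,0]]
[[19,8],[21,9],[35,0]]
[[19,8],[21,9],[35,0],[41,18],[42,0]]
[[19,8],[21,9],[35,14],[41,18],[42,0]]
[[19,8],[21,9],[35,14],[41,18],[42,0]]
[[19,8],[21,19],[27,9],[35,14],[41,18],[42,0]]
[[6,18],[13,0],[19,8],[21,19],[27,9],[35,14],[41,18],[42,0]]
[[6,18],[13,0],[19,8],[21,19],[27,9],[35,14],[41,18],[42,0]]
[[6,18],[13,0],[19,8],[21,19],[27,9],[35,14],[41,18],[42,0]]
[[6,18],[13,0],[19,8],[21,19],[27,9],[35,14],[41,18],[42,0]]
[[6,18],[13,0],[19,8],[21,19],[27,9],[35,14],[41,18],[42,0],[45,3],[47,0]]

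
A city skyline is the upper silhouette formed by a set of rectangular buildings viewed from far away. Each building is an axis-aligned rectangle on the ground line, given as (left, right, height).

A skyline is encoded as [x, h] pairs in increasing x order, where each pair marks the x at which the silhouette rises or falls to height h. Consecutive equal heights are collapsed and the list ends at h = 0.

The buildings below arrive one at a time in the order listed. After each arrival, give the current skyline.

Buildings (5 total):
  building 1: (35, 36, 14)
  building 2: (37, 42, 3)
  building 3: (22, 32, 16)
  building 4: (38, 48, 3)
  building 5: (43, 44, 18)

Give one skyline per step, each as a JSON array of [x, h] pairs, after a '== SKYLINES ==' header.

== SKYLINES ==
[[35,14],[36,0]]
[[35,14],[36,0],[37,3],[42,0]]
[[22,16],[32,0],[35,14],[36,0],[37,3],[42,0]]
[[22,16],[32,0],[35,14],[36,0],[37,3],[48,0]]
[[22,16],[32,0],[35,14],[36,0],[37,3],[43,18],[44,3],[48,0]]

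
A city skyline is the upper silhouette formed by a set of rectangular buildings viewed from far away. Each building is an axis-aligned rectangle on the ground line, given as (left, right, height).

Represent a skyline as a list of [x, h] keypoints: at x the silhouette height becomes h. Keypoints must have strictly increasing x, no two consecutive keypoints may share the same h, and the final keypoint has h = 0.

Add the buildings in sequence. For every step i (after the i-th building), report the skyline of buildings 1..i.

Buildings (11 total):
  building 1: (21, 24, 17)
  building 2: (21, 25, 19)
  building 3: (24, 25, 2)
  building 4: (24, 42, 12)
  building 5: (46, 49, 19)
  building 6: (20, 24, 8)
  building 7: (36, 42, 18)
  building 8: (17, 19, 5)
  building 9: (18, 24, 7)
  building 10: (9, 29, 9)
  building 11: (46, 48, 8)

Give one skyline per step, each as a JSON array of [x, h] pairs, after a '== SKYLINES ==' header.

== SKYLINES ==
[[21,17],[24,0]]
[[21,19],[25,0]]
[[21,19],[25,0]]
[[21,19],[25,12],[42,0]]
[[21,19],[25,12],[42,0],[46,19],[49,0]]
[[20,8],[21,19],[25,12],[42,0],[46,19],[49,0]]
[[20,8],[21,19],[25,12],[36,18],[42,0],[46,19],[49,0]]
[[17,5],[19,0],[20,8],[21,19],[25,12],[36,18],[42,0],[46,19],[49,0]]
[[17,5],[18,7],[20,8],[21,19],[25,12],[36,18],[42,0],[46,19],[49,0]]
[[9,9],[21,19],[25,12],[36,18],[42,0],[46,19],[49,0]]
[[9,9],[21,19],[25,12],[36,18],[42,0],[46,19],[49,0]]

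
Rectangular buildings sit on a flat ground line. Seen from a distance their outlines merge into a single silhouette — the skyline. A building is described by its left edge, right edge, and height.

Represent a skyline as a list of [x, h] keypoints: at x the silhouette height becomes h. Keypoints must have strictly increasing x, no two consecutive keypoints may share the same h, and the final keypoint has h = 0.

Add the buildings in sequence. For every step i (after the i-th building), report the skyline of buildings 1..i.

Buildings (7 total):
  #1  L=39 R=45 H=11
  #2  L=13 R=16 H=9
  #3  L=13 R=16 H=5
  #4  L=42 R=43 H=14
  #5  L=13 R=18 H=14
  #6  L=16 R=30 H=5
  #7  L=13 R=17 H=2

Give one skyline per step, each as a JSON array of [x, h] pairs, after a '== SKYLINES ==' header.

== SKYLINES ==
[[39,11],[45,0]]
[[13,9],[16,0],[39,11],[45,0]]
[[13,9],[16,0],[39,11],[45,0]]
[[13,9],[16,0],[39,11],[42,14],[43,11],[45,0]]
[[13,14],[18,0],[39,11],[42,14],[43,11],[45,0]]
[[13,14],[18,5],[30,0],[39,11],[42,14],[43,11],[45,0]]
[[13,14],[18,5],[30,0],[39,11],[42,14],[43,11],[45,0]]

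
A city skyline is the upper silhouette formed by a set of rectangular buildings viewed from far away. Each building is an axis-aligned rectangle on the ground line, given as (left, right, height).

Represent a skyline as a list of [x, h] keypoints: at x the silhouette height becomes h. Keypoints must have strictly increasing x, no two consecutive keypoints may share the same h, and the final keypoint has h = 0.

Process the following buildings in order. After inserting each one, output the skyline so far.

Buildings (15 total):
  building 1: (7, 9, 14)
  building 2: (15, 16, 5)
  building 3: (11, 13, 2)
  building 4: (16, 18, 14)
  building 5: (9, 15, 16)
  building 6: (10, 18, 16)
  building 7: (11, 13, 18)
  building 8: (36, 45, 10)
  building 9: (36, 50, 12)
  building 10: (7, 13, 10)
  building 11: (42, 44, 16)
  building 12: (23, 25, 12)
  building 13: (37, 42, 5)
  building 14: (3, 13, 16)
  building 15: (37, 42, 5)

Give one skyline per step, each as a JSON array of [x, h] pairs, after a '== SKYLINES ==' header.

== SKYLINES ==
[[7,14],[9,0]]
[[7,14],[9,0],[15,5],[16,0]]
[[7,14],[9,0],[11,2],[13,0],[15,5],[16,0]]
[[7,14],[9,0],[11,2],[13,0],[15,5],[16,14],[18,0]]
[[7,14],[9,16],[15,5],[16,14],[18,0]]
[[7,14],[9,16],[18,0]]
[[7,14],[9,16],[11,18],[13,16],[18,0]]
[[7,14],[9,16],[11,18],[13,16],[18,0],[36,10],[45,0]]
[[7,14],[9,16],[11,18],[13,16],[18,0],[36,12],[50,0]]
[[7,14],[9,16],[11,18],[13,16],[18,0],[36,12],[50,0]]
[[7,14],[9,16],[11,18],[13,16],[18,0],[36,12],[42,16],[44,12],[50,0]]
[[7,14],[9,16],[11,18],[13,16],[18,0],[23,12],[25,0],[36,12],[42,16],[44,12],[50,0]]
[[7,14],[9,16],[11,18],[13,16],[18,0],[23,12],[25,0],[36,12],[42,16],[44,12],[50,0]]
[[3,16],[11,18],[13,16],[18,0],[23,12],[25,0],[36,12],[42,16],[44,12],[50,0]]
[[3,16],[11,18],[13,16],[18,0],[23,12],[25,0],[36,12],[42,16],[44,12],[50,0]]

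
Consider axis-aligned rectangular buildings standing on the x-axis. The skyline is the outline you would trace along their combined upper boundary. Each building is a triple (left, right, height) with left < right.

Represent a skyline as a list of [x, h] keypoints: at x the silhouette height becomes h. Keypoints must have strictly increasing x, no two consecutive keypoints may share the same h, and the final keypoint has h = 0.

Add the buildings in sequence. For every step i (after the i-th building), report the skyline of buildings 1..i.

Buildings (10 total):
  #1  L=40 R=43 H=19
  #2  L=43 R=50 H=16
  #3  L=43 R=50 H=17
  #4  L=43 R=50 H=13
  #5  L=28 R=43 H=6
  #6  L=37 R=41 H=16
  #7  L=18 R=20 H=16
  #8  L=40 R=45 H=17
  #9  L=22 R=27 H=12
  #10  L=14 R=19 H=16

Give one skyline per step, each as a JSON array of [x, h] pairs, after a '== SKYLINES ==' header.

== SKYLINES ==
[[40,19],[43,0]]
[[40,19],[43,16],[50,0]]
[[40,19],[43,17],[50,0]]
[[40,19],[43,17],[50,0]]
[[28,6],[40,19],[43,17],[50,0]]
[[28,6],[37,16],[40,19],[43,17],[50,0]]
[[18,16],[20,0],[28,6],[37,16],[40,19],[43,17],[50,0]]
[[18,16],[20,0],[28,6],[37,16],[40,19],[43,17],[50,0]]
[[18,16],[20,0],[22,12],[27,0],[28,6],[37,16],[40,19],[43,17],[50,0]]
[[14,16],[20,0],[22,12],[27,0],[28,6],[37,16],[40,19],[43,17],[50,0]]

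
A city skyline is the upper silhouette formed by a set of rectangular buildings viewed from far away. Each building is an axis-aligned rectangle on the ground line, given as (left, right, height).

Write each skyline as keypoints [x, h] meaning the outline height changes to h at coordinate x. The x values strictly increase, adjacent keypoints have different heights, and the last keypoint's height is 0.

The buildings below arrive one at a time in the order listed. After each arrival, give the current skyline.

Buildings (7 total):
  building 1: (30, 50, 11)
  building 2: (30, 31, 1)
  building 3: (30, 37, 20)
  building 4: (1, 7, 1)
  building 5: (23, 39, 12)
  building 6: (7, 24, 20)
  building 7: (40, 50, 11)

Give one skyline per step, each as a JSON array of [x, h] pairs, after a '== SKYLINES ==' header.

== SKYLINES ==
[[30,11],[50,0]]
[[30,11],[50,0]]
[[30,20],[37,11],[50,0]]
[[1,1],[7,0],[30,20],[37,11],[50,0]]
[[1,1],[7,0],[23,12],[30,20],[37,12],[39,11],[50,0]]
[[1,1],[7,20],[24,12],[30,20],[37,12],[39,11],[50,0]]
[[1,1],[7,20],[24,12],[30,20],[37,12],[39,11],[50,0]]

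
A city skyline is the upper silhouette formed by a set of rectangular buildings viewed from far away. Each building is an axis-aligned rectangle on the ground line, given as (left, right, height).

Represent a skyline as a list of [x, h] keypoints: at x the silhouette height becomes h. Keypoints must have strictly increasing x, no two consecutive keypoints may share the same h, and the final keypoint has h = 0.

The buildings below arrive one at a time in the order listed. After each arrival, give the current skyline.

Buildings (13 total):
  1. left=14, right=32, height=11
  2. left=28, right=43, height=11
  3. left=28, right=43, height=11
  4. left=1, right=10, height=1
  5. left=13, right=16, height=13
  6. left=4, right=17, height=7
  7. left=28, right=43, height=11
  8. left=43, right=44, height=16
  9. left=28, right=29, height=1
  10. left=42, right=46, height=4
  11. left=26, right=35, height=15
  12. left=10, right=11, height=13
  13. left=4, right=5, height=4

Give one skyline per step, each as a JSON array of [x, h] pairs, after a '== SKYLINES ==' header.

== SKYLINES ==
[[14,11],[32,0]]
[[14,11],[43,0]]
[[14,11],[43,0]]
[[1,1],[10,0],[14,11],[43,0]]
[[1,1],[10,0],[13,13],[16,11],[43,0]]
[[1,1],[4,7],[13,13],[16,11],[43,0]]
[[1,1],[4,7],[13,13],[16,11],[43,0]]
[[1,1],[4,7],[13,13],[16,11],[43,16],[44,0]]
[[1,1],[4,7],[13,13],[16,11],[43,16],[44,0]]
[[1,1],[4,7],[13,13],[16,11],[43,16],[44,4],[46,0]]
[[1,1],[4,7],[13,13],[16,11],[26,15],[35,11],[43,16],[44,4],[46,0]]
[[1,1],[4,7],[10,13],[11,7],[13,13],[16,11],[26,15],[35,11],[43,16],[44,4],[46,0]]
[[1,1],[4,7],[10,13],[11,7],[13,13],[16,11],[26,15],[35,11],[43,16],[44,4],[46,0]]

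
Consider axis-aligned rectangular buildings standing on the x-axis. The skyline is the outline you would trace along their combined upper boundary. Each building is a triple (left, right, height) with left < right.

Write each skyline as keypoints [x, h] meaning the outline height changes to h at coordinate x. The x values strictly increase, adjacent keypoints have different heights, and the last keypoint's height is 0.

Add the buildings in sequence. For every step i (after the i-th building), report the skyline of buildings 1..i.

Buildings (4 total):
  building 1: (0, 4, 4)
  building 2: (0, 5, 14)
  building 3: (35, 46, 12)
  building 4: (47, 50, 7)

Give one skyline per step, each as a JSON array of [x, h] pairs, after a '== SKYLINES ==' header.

== SKYLINES ==
[[0,4],[4,0]]
[[0,14],[5,0]]
[[0,14],[5,0],[35,12],[46,0]]
[[0,14],[5,0],[35,12],[46,0],[47,7],[50,0]]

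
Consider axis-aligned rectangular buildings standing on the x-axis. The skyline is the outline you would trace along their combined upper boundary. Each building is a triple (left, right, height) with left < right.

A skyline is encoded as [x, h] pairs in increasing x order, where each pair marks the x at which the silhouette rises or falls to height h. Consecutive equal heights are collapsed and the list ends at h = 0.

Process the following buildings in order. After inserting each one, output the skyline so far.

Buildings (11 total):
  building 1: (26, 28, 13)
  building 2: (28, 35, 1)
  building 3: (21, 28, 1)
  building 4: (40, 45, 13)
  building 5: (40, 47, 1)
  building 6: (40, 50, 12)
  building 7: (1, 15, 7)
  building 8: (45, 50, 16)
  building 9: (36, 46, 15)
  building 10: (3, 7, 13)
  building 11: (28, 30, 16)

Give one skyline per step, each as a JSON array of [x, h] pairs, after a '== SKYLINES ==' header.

== SKYLINES ==
[[26,13],[28,0]]
[[26,13],[28,1],[35,0]]
[[21,1],[26,13],[28,1],[35,0]]
[[21,1],[26,13],[28,1],[35,0],[40,13],[45,0]]
[[21,1],[26,13],[28,1],[35,0],[40,13],[45,1],[47,0]]
[[21,1],[26,13],[28,1],[35,0],[40,13],[45,12],[50,0]]
[[1,7],[15,0],[21,1],[26,13],[28,1],[35,0],[40,13],[45,12],[50,0]]
[[1,7],[15,0],[21,1],[26,13],[28,1],[35,0],[40,13],[45,16],[50,0]]
[[1,7],[15,0],[21,1],[26,13],[28,1],[35,0],[36,15],[45,16],[50,0]]
[[1,7],[3,13],[7,7],[15,0],[21,1],[26,13],[28,1],[35,0],[36,15],[45,16],[50,0]]
[[1,7],[3,13],[7,7],[15,0],[21,1],[26,13],[28,16],[30,1],[35,0],[36,15],[45,16],[50,0]]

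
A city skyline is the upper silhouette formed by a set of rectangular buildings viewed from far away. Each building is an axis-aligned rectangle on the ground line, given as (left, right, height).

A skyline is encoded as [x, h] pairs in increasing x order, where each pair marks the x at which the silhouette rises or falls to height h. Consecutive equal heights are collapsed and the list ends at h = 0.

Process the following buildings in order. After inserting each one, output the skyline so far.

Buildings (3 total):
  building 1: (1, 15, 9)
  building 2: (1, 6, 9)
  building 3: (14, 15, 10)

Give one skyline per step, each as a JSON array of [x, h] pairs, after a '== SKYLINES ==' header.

== SKYLINES ==
[[1,9],[15,0]]
[[1,9],[15,0]]
[[1,9],[14,10],[15,0]]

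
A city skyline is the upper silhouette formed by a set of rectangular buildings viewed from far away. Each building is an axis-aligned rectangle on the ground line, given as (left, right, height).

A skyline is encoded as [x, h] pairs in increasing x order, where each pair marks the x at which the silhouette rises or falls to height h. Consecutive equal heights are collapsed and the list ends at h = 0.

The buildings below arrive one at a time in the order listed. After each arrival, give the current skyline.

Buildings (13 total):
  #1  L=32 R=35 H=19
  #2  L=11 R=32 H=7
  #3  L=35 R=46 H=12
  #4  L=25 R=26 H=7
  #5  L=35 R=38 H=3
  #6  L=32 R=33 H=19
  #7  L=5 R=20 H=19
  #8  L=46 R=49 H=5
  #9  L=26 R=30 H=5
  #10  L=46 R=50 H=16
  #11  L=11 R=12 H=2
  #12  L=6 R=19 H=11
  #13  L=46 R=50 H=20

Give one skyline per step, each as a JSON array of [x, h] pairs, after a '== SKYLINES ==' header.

== SKYLINES ==
[[32,19],[35,0]]
[[11,7],[32,19],[35,0]]
[[11,7],[32,19],[35,12],[46,0]]
[[11,7],[32,19],[35,12],[46,0]]
[[11,7],[32,19],[35,12],[46,0]]
[[11,7],[32,19],[35,12],[46,0]]
[[5,19],[20,7],[32,19],[35,12],[46,0]]
[[5,19],[20,7],[32,19],[35,12],[46,5],[49,0]]
[[5,19],[20,7],[32,19],[35,12],[46,5],[49,0]]
[[5,19],[20,7],[32,19],[35,12],[46,16],[50,0]]
[[5,19],[20,7],[32,19],[35,12],[46,16],[50,0]]
[[5,19],[20,7],[32,19],[35,12],[46,16],[50,0]]
[[5,19],[20,7],[32,19],[35,12],[46,20],[50,0]]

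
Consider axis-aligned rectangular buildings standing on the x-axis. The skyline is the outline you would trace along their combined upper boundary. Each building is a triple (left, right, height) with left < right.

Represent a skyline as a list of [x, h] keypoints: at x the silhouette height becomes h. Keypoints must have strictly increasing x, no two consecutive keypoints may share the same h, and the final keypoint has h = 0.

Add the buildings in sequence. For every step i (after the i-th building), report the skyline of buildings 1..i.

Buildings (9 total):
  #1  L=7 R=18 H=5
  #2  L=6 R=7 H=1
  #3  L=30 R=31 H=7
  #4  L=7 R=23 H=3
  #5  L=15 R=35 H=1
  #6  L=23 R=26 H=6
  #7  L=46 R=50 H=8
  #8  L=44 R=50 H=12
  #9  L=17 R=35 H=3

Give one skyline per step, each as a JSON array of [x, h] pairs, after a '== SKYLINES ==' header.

== SKYLINES ==
[[7,5],[18,0]]
[[6,1],[7,5],[18,0]]
[[6,1],[7,5],[18,0],[30,7],[31,0]]
[[6,1],[7,5],[18,3],[23,0],[30,7],[31,0]]
[[6,1],[7,5],[18,3],[23,1],[30,7],[31,1],[35,0]]
[[6,1],[7,5],[18,3],[23,6],[26,1],[30,7],[31,1],[35,0]]
[[6,1],[7,5],[18,3],[23,6],[26,1],[30,7],[31,1],[35,0],[46,8],[50,0]]
[[6,1],[7,5],[18,3],[23,6],[26,1],[30,7],[31,1],[35,0],[44,12],[50,0]]
[[6,1],[7,5],[18,3],[23,6],[26,3],[30,7],[31,3],[35,0],[44,12],[50,0]]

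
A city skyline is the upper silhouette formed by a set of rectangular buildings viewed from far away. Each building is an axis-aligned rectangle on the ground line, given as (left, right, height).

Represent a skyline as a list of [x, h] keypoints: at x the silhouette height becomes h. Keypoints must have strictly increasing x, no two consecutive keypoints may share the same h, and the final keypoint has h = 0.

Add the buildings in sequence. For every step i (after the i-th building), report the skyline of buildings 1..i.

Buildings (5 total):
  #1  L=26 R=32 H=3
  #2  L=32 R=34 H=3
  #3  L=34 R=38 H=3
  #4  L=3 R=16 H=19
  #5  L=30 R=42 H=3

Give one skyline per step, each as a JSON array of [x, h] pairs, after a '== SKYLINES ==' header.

== SKYLINES ==
[[26,3],[32,0]]
[[26,3],[34,0]]
[[26,3],[38,0]]
[[3,19],[16,0],[26,3],[38,0]]
[[3,19],[16,0],[26,3],[42,0]]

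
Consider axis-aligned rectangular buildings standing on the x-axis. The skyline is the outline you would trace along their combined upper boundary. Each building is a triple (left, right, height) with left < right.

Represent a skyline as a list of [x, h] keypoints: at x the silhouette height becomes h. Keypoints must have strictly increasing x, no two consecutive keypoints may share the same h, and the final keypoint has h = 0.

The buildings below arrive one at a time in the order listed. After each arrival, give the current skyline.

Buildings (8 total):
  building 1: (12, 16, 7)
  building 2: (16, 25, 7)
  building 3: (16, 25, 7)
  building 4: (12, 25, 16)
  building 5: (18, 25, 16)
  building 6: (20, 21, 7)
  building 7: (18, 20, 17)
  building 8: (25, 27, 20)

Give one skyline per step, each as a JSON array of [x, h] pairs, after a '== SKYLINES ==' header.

== SKYLINES ==
[[12,7],[16,0]]
[[12,7],[25,0]]
[[12,7],[25,0]]
[[12,16],[25,0]]
[[12,16],[25,0]]
[[12,16],[25,0]]
[[12,16],[18,17],[20,16],[25,0]]
[[12,16],[18,17],[20,16],[25,20],[27,0]]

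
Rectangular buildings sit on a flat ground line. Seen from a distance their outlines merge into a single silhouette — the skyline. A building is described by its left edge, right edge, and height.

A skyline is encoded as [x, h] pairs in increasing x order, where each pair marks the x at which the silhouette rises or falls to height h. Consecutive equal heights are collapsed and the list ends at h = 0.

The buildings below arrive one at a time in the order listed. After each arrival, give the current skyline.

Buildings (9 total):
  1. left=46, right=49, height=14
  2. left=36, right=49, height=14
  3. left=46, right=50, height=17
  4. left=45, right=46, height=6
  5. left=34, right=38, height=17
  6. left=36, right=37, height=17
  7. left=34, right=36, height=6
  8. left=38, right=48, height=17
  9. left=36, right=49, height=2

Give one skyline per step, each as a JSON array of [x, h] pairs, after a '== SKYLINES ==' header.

== SKYLINES ==
[[46,14],[49,0]]
[[36,14],[49,0]]
[[36,14],[46,17],[50,0]]
[[36,14],[46,17],[50,0]]
[[34,17],[38,14],[46,17],[50,0]]
[[34,17],[38,14],[46,17],[50,0]]
[[34,17],[38,14],[46,17],[50,0]]
[[34,17],[50,0]]
[[34,17],[50,0]]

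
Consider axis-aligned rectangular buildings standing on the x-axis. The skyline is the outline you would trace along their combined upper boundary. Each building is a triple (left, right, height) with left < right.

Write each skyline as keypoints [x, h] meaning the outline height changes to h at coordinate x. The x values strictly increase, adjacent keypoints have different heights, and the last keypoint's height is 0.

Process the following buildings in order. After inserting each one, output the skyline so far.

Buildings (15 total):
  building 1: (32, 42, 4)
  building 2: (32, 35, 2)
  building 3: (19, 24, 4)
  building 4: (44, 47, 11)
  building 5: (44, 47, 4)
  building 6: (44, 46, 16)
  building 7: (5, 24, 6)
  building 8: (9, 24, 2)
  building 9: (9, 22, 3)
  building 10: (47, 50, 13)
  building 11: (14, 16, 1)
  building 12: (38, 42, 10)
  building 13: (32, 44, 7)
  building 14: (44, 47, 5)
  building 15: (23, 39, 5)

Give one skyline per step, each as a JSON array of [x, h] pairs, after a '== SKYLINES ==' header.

== SKYLINES ==
[[32,4],[42,0]]
[[32,4],[42,0]]
[[19,4],[24,0],[32,4],[42,0]]
[[19,4],[24,0],[32,4],[42,0],[44,11],[47,0]]
[[19,4],[24,0],[32,4],[42,0],[44,11],[47,0]]
[[19,4],[24,0],[32,4],[42,0],[44,16],[46,11],[47,0]]
[[5,6],[24,0],[32,4],[42,0],[44,16],[46,11],[47,0]]
[[5,6],[24,0],[32,4],[42,0],[44,16],[46,11],[47,0]]
[[5,6],[24,0],[32,4],[42,0],[44,16],[46,11],[47,0]]
[[5,6],[24,0],[32,4],[42,0],[44,16],[46,11],[47,13],[50,0]]
[[5,6],[24,0],[32,4],[42,0],[44,16],[46,11],[47,13],[50,0]]
[[5,6],[24,0],[32,4],[38,10],[42,0],[44,16],[46,11],[47,13],[50,0]]
[[5,6],[24,0],[32,7],[38,10],[42,7],[44,16],[46,11],[47,13],[50,0]]
[[5,6],[24,0],[32,7],[38,10],[42,7],[44,16],[46,11],[47,13],[50,0]]
[[5,6],[24,5],[32,7],[38,10],[42,7],[44,16],[46,11],[47,13],[50,0]]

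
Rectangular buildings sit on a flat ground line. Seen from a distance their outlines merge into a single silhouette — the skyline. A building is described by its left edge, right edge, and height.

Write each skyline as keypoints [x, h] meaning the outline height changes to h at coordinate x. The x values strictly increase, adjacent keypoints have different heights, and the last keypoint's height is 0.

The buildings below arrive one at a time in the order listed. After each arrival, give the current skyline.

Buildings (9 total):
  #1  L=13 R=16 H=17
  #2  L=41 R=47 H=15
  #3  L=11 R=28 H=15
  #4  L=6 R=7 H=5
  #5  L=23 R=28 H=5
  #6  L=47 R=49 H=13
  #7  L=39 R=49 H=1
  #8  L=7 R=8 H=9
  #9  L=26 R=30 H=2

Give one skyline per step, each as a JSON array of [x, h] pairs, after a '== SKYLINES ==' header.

== SKYLINES ==
[[13,17],[16,0]]
[[13,17],[16,0],[41,15],[47,0]]
[[11,15],[13,17],[16,15],[28,0],[41,15],[47,0]]
[[6,5],[7,0],[11,15],[13,17],[16,15],[28,0],[41,15],[47,0]]
[[6,5],[7,0],[11,15],[13,17],[16,15],[28,0],[41,15],[47,0]]
[[6,5],[7,0],[11,15],[13,17],[16,15],[28,0],[41,15],[47,13],[49,0]]
[[6,5],[7,0],[11,15],[13,17],[16,15],[28,0],[39,1],[41,15],[47,13],[49,0]]
[[6,5],[7,9],[8,0],[11,15],[13,17],[16,15],[28,0],[39,1],[41,15],[47,13],[49,0]]
[[6,5],[7,9],[8,0],[11,15],[13,17],[16,15],[28,2],[30,0],[39,1],[41,15],[47,13],[49,0]]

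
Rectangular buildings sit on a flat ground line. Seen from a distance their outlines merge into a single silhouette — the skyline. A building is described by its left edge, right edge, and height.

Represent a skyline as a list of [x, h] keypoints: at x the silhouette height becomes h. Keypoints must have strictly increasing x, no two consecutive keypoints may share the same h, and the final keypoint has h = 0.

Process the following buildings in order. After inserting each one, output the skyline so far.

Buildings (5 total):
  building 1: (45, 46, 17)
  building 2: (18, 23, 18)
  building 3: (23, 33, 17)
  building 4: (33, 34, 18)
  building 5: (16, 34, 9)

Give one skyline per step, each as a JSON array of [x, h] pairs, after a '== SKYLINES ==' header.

== SKYLINES ==
[[45,17],[46,0]]
[[18,18],[23,0],[45,17],[46,0]]
[[18,18],[23,17],[33,0],[45,17],[46,0]]
[[18,18],[23,17],[33,18],[34,0],[45,17],[46,0]]
[[16,9],[18,18],[23,17],[33,18],[34,0],[45,17],[46,0]]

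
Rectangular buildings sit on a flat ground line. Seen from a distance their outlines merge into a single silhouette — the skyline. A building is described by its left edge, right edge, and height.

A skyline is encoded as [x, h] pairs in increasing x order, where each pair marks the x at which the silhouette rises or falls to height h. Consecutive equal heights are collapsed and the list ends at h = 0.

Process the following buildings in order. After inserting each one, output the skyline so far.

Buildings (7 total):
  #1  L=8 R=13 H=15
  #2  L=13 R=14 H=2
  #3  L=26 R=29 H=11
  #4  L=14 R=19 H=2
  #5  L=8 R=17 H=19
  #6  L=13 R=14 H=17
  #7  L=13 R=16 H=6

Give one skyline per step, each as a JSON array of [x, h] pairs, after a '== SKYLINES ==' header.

== SKYLINES ==
[[8,15],[13,0]]
[[8,15],[13,2],[14,0]]
[[8,15],[13,2],[14,0],[26,11],[29,0]]
[[8,15],[13,2],[19,0],[26,11],[29,0]]
[[8,19],[17,2],[19,0],[26,11],[29,0]]
[[8,19],[17,2],[19,0],[26,11],[29,0]]
[[8,19],[17,2],[19,0],[26,11],[29,0]]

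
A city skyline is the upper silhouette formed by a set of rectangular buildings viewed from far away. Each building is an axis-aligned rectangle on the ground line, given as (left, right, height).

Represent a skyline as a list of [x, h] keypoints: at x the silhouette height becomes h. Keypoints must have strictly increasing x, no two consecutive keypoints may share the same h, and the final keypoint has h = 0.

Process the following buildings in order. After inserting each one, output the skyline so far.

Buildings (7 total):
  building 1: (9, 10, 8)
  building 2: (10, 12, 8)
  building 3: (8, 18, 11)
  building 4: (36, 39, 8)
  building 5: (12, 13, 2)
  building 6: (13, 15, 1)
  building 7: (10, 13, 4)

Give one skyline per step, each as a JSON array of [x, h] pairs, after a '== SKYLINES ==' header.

== SKYLINES ==
[[9,8],[10,0]]
[[9,8],[12,0]]
[[8,11],[18,0]]
[[8,11],[18,0],[36,8],[39,0]]
[[8,11],[18,0],[36,8],[39,0]]
[[8,11],[18,0],[36,8],[39,0]]
[[8,11],[18,0],[36,8],[39,0]]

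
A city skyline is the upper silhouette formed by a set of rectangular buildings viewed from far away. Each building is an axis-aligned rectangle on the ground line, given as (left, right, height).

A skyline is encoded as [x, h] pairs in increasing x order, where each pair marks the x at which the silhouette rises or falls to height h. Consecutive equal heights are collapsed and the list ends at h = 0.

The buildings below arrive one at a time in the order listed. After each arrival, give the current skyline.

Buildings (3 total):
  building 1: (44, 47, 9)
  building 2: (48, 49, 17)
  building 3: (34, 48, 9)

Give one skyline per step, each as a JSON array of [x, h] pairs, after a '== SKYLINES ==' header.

== SKYLINES ==
[[44,9],[47,0]]
[[44,9],[47,0],[48,17],[49,0]]
[[34,9],[48,17],[49,0]]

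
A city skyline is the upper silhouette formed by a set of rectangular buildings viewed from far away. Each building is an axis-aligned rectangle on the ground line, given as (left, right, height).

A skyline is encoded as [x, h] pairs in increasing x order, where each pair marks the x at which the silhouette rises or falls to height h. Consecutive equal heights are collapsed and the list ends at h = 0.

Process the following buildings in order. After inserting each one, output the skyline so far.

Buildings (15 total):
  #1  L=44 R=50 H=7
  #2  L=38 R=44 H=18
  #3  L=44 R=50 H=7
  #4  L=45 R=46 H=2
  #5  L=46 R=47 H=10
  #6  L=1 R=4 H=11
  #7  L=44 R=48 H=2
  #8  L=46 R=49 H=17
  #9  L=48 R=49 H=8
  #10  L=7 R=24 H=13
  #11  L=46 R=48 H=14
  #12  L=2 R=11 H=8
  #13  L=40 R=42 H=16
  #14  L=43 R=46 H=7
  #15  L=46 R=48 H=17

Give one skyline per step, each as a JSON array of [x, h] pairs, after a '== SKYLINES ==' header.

== SKYLINES ==
[[44,7],[50,0]]
[[38,18],[44,7],[50,0]]
[[38,18],[44,7],[50,0]]
[[38,18],[44,7],[50,0]]
[[38,18],[44,7],[46,10],[47,7],[50,0]]
[[1,11],[4,0],[38,18],[44,7],[46,10],[47,7],[50,0]]
[[1,11],[4,0],[38,18],[44,7],[46,10],[47,7],[50,0]]
[[1,11],[4,0],[38,18],[44,7],[46,17],[49,7],[50,0]]
[[1,11],[4,0],[38,18],[44,7],[46,17],[49,7],[50,0]]
[[1,11],[4,0],[7,13],[24,0],[38,18],[44,7],[46,17],[49,7],[50,0]]
[[1,11],[4,0],[7,13],[24,0],[38,18],[44,7],[46,17],[49,7],[50,0]]
[[1,11],[4,8],[7,13],[24,0],[38,18],[44,7],[46,17],[49,7],[50,0]]
[[1,11],[4,8],[7,13],[24,0],[38,18],[44,7],[46,17],[49,7],[50,0]]
[[1,11],[4,8],[7,13],[24,0],[38,18],[44,7],[46,17],[49,7],[50,0]]
[[1,11],[4,8],[7,13],[24,0],[38,18],[44,7],[46,17],[49,7],[50,0]]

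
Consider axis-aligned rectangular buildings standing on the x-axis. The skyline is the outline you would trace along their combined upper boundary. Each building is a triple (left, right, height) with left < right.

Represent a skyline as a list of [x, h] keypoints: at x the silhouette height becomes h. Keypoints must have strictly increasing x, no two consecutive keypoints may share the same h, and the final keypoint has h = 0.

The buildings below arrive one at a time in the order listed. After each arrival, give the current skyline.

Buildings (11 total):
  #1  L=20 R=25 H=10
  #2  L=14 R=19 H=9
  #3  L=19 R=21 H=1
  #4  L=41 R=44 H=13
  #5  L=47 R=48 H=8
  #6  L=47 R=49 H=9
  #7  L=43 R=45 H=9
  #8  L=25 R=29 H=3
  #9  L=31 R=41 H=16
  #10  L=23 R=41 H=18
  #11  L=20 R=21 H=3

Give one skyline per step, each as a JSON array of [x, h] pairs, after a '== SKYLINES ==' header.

== SKYLINES ==
[[20,10],[25,0]]
[[14,9],[19,0],[20,10],[25,0]]
[[14,9],[19,1],[20,10],[25,0]]
[[14,9],[19,1],[20,10],[25,0],[41,13],[44,0]]
[[14,9],[19,1],[20,10],[25,0],[41,13],[44,0],[47,8],[48,0]]
[[14,9],[19,1],[20,10],[25,0],[41,13],[44,0],[47,9],[49,0]]
[[14,9],[19,1],[20,10],[25,0],[41,13],[44,9],[45,0],[47,9],[49,0]]
[[14,9],[19,1],[20,10],[25,3],[29,0],[41,13],[44,9],[45,0],[47,9],[49,0]]
[[14,9],[19,1],[20,10],[25,3],[29,0],[31,16],[41,13],[44,9],[45,0],[47,9],[49,0]]
[[14,9],[19,1],[20,10],[23,18],[41,13],[44,9],[45,0],[47,9],[49,0]]
[[14,9],[19,1],[20,10],[23,18],[41,13],[44,9],[45,0],[47,9],[49,0]]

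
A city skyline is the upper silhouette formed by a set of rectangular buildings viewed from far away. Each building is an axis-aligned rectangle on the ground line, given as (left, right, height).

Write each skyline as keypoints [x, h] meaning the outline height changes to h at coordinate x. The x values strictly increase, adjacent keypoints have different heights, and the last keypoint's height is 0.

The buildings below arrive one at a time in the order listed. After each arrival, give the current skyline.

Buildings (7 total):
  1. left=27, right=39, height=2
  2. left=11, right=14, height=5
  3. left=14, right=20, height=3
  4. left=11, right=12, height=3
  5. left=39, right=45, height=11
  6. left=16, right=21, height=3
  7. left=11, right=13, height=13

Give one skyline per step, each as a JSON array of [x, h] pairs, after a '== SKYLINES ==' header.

== SKYLINES ==
[[27,2],[39,0]]
[[11,5],[14,0],[27,2],[39,0]]
[[11,5],[14,3],[20,0],[27,2],[39,0]]
[[11,5],[14,3],[20,0],[27,2],[39,0]]
[[11,5],[14,3],[20,0],[27,2],[39,11],[45,0]]
[[11,5],[14,3],[21,0],[27,2],[39,11],[45,0]]
[[11,13],[13,5],[14,3],[21,0],[27,2],[39,11],[45,0]]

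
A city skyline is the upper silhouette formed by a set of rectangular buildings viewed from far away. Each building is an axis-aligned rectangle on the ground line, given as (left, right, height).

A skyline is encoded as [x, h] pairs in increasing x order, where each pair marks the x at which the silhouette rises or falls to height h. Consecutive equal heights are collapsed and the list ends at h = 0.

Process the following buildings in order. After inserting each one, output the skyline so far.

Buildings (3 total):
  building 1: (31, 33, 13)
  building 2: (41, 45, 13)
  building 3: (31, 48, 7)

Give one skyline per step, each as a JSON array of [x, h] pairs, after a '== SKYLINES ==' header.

== SKYLINES ==
[[31,13],[33,0]]
[[31,13],[33,0],[41,13],[45,0]]
[[31,13],[33,7],[41,13],[45,7],[48,0]]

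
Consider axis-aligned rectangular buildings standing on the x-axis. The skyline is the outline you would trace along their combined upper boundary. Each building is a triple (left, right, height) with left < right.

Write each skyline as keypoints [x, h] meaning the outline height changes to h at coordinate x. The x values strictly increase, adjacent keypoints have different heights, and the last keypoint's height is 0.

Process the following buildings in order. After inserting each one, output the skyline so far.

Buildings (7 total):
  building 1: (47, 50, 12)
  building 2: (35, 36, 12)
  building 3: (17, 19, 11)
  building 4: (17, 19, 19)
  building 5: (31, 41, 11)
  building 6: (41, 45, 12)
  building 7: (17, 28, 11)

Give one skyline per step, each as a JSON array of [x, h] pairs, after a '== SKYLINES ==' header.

== SKYLINES ==
[[47,12],[50,0]]
[[35,12],[36,0],[47,12],[50,0]]
[[17,11],[19,0],[35,12],[36,0],[47,12],[50,0]]
[[17,19],[19,0],[35,12],[36,0],[47,12],[50,0]]
[[17,19],[19,0],[31,11],[35,12],[36,11],[41,0],[47,12],[50,0]]
[[17,19],[19,0],[31,11],[35,12],[36,11],[41,12],[45,0],[47,12],[50,0]]
[[17,19],[19,11],[28,0],[31,11],[35,12],[36,11],[41,12],[45,0],[47,12],[50,0]]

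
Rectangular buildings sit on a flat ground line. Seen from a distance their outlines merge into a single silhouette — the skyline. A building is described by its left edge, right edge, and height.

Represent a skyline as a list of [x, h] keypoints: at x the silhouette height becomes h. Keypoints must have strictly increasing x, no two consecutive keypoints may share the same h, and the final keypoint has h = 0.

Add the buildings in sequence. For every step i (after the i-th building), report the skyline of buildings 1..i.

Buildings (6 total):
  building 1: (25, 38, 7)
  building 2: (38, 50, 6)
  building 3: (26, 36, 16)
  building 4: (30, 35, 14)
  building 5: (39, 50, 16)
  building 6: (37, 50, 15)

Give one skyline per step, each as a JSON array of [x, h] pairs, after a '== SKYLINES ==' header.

== SKYLINES ==
[[25,7],[38,0]]
[[25,7],[38,6],[50,0]]
[[25,7],[26,16],[36,7],[38,6],[50,0]]
[[25,7],[26,16],[36,7],[38,6],[50,0]]
[[25,7],[26,16],[36,7],[38,6],[39,16],[50,0]]
[[25,7],[26,16],[36,7],[37,15],[39,16],[50,0]]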